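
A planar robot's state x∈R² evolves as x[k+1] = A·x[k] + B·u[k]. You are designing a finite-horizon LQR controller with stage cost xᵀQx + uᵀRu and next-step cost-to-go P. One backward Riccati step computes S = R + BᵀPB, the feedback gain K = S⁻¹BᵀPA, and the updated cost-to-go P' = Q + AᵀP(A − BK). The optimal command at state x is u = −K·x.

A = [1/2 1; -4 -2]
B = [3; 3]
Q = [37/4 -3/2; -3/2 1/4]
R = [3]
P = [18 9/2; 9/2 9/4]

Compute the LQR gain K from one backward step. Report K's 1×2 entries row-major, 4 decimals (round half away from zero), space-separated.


-0.1775 0.1014

BᵀP = [67.5000 20.2500]
S = R + BᵀPB = [3] + [263.2500] = [266.2500]
BᵀPA = [-47.2500 27.0000]
K = S⁻¹·BᵀPA = [-0.1775 0.1014]
A−BK = [1.0324 0.6958; -3.4676 -2.3042]
AᵀP(A−BK) = [14.1148 9.2915; 9.2915 6.2620]
P' = Q + AᵀP(A−BK) = [23.3648 7.7915; 7.7915 6.5120]
tr(P') = 29.8768


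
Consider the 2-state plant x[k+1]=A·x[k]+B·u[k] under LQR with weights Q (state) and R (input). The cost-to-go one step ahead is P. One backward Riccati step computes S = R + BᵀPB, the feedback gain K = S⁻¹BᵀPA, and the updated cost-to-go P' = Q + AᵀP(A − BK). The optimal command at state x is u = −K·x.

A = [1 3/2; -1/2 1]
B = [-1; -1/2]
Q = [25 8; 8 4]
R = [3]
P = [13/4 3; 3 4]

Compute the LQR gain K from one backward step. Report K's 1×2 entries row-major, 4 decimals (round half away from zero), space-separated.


BᵀP = [-4.7500 -5.0000]
S = R + BᵀPB = [3] + [7.2500] = [10.2500]
BᵀPA = [-2.2500 -12.1250]
K = S⁻¹·BᵀPA = [-0.2195 -1.1829]
A−BK = [0.7805 0.3171; -0.6098 0.4085]
AᵀP(A−BK) = [0.7561 0.9634; 0.9634 5.9695]
P' = Q + AᵀP(A−BK) = [25.7561 8.9634; 8.9634 9.9695]
tr(P') = 35.7256

-0.2195 -1.1829


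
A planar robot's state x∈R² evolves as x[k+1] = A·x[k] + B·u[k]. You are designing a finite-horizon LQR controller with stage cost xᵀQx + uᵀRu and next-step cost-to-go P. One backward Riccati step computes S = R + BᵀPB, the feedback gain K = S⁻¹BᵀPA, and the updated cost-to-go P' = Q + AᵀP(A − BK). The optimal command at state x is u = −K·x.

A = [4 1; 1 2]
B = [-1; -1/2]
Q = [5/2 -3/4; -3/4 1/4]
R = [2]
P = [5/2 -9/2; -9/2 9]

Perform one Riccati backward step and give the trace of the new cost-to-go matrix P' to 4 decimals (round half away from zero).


35.7778

BᵀP = [-0.2500 0.0000]
S = R + BᵀPB = [2] + [0.2500] = [2.2500]
BᵀPA = [-1.0000 -0.2500]
K = S⁻¹·BᵀPA = [-0.4444 -0.1111]
A−BK = [3.5556 0.8889; 0.7778 1.9444]
AᵀP(A−BK) = [12.5556 -12.6111; -12.6111 20.4722]
P' = Q + AᵀP(A−BK) = [15.0556 -13.3611; -13.3611 20.7222]
tr(P') = 35.7778


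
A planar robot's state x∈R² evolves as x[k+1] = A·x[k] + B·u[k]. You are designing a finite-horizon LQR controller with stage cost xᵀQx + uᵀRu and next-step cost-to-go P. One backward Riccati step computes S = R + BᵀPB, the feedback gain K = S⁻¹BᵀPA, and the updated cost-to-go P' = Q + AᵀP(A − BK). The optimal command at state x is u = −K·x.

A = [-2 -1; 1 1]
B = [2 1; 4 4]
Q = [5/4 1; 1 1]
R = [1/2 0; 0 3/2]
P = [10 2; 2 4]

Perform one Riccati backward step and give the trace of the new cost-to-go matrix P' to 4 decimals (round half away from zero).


13.4961

BᵀP = [28.0000 20.0000; 18.0000 18.0000]
S = R + BᵀPB = [1/2 0; 0 3/2] + [136.0000 108.0000; 108.0000 90.0000] = [136.5000 108.0000; 108.0000 91.5000]
BᵀPA = [-36.0000 -8.0000; -18.0000 0.0000]
K = S⁻¹·BᵀPA = [-1.6349 -0.8865; 1.7330 1.0463]
A−BK = [-0.4632 -0.2734; 0.6076 0.3606]
AᵀP(A−BK) = [8.3379 4.9210; 4.9210 2.9083]
P' = Q + AᵀP(A−BK) = [9.5879 5.9210; 5.9210 3.9083]
tr(P') = 13.4961


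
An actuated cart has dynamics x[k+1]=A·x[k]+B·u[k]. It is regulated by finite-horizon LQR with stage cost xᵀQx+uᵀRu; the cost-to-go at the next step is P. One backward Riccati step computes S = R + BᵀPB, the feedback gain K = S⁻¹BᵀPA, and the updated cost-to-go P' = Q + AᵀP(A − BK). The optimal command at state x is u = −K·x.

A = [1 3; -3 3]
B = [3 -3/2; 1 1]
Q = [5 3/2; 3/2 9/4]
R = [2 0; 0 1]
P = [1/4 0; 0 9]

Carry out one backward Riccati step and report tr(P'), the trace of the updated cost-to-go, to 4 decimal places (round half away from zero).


19.3526

BᵀP = [0.7500 9.0000; -0.3750 9.0000]
S = R + BᵀPB = [2 0; 0 1] + [11.2500 7.8750; 7.8750 9.5625] = [13.2500 7.8750; 7.8750 10.5625]
BᵀPA = [-26.2500 29.2500; -27.3750 25.8750]
K = S⁻¹·BᵀPA = [-0.7915 1.3496; -2.0016 1.4435]
A−BK = [0.3721 1.1163; -0.2069 0.2069]
AᵀP(A−BK) = [5.6792 -5.3071; -5.3071 6.4234]
P' = Q + AᵀP(A−BK) = [10.6792 -3.8071; -3.8071 8.6734]
tr(P') = 19.3526


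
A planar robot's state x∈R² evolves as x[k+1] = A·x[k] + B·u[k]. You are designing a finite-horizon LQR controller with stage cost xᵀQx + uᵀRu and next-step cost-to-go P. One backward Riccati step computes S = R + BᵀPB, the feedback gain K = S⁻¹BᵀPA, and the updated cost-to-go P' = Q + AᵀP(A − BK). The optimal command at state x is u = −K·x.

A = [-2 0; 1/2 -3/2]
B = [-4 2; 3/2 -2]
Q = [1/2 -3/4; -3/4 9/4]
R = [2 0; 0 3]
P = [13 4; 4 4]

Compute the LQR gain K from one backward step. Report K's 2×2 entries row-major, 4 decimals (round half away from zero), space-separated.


BᵀP = [-46.0000 -10.0000; 18.0000 0.0000]
S = R + BᵀPB = [2 0; 0 3] + [169.0000 -72.0000; -72.0000 36.0000] = [171.0000 -72.0000; -72.0000 39.0000]
BᵀPA = [87.0000 15.0000; -36.0000 0.0000]
K = S⁻¹·BᵀPA = [0.5394 0.3939; 0.0727 0.7273]
A−BK = [0.0121 0.1212; -0.1636 -0.6364]
AᵀP(A−BK) = [0.6909 0.9091; 0.9091 3.0909]
P' = Q + AᵀP(A−BK) = [1.1909 0.1591; 0.1591 5.3409]
tr(P') = 6.5318

0.5394 0.3939 0.0727 0.7273


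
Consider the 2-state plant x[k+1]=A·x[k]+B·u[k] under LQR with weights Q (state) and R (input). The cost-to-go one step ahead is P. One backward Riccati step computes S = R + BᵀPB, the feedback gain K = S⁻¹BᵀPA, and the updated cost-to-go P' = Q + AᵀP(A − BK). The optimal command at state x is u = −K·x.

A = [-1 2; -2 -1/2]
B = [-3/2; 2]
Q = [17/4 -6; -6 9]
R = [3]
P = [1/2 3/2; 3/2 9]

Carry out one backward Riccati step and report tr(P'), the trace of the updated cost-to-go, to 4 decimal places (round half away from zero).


BᵀP = [2.2500 15.7500]
S = R + BᵀPB = [3] + [28.1250] = [31.1250]
BᵀPA = [-33.7500 -3.3750]
K = S⁻¹·BᵀPA = [-1.0843 -0.1084]
A−BK = [-2.6265 1.8373; 0.1687 -0.2831]
AᵀP(A−BK) = [5.9036 -0.9096; -0.9096 0.8840]
P' = Q + AᵀP(A−BK) = [10.1536 -6.9096; -6.9096 9.8840]
tr(P') = 20.0377

20.0377


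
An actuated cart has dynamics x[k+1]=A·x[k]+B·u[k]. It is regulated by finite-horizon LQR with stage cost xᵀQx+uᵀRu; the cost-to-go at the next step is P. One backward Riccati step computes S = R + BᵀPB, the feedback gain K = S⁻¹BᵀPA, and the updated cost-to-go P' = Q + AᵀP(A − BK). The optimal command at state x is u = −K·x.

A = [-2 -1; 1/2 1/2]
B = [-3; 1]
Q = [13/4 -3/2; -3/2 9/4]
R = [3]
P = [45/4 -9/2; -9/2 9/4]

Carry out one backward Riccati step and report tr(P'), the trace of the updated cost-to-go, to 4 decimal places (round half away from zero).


BᵀP = [-38.2500 15.7500]
S = R + BᵀPB = [3] + [130.5000] = [133.5000]
BᵀPA = [84.3750 46.1250]
K = S⁻¹·BᵀPA = [0.6320 0.3455]
A−BK = [-0.1039 0.0365; -0.1320 0.1545]
AᵀP(A−BK) = [1.2356 0.6605; 0.6605 0.3761]
P' = Q + AᵀP(A−BK) = [4.4856 -0.8395; -0.8395 2.6261]
tr(P') = 7.1117

7.1117


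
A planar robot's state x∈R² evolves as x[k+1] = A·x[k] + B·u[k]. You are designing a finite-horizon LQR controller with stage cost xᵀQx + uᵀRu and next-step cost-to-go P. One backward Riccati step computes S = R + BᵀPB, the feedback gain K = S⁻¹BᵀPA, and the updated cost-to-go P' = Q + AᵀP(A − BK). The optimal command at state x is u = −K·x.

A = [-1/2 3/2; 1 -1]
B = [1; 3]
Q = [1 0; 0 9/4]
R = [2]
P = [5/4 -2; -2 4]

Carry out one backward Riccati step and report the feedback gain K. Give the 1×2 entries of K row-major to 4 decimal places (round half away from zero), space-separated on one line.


BᵀP = [-4.7500 10.0000]
S = R + BᵀPB = [2] + [25.2500] = [27.2500]
BᵀPA = [12.3750 -17.1250]
K = S⁻¹·BᵀPA = [0.4541 -0.6284]
A−BK = [-0.9541 2.1284; -0.3624 0.8853]
AᵀP(A−BK) = [0.6927 -1.1606; -1.1606 2.0505]
P' = Q + AᵀP(A−BK) = [1.6927 -1.1606; -1.1606 4.3005]
tr(P') = 5.9931

0.4541 -0.6284


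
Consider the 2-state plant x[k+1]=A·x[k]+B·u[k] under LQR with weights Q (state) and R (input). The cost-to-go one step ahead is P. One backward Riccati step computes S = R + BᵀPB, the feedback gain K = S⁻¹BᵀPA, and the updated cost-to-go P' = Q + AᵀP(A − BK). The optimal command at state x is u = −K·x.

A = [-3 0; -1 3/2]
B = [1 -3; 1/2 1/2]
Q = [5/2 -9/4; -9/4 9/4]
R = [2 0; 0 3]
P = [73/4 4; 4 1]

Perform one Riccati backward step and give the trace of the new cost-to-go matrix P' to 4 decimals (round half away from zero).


8.2290

BᵀP = [20.2500 4.5000; -52.7500 -11.5000]
S = R + BᵀPB = [2 0; 0 3] + [22.5000 -58.5000; -58.5000 152.5000] = [24.5000 -58.5000; -58.5000 155.5000]
BᵀPA = [-65.2500 6.7500; 169.7500 -17.2500]
K = S⁻¹·BᵀPA = [-0.5574 0.1045; 0.8819 -0.0716]
A−BK = [0.2032 -0.3194; -1.1623 1.4835]
AᵀP(A−BK) = [3.1698 -0.5240; -0.5240 0.3092]
P' = Q + AᵀP(A−BK) = [5.6698 -2.7740; -2.7740 2.5592]
tr(P') = 8.2290


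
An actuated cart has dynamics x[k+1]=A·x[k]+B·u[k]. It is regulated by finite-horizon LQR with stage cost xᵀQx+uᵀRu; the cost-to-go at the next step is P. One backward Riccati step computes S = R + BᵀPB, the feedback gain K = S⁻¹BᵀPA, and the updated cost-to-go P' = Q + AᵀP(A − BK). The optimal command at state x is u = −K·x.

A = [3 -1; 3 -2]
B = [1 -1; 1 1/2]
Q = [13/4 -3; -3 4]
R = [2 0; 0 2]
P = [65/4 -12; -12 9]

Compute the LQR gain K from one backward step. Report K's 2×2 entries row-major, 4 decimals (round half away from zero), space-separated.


0.3127 -0.0680 -0.4755 -0.3428

BᵀP = [4.2500 -3.0000; -22.2500 16.5000]
S = R + BᵀPB = [2 0; 0 2] + [1.2500 -5.7500; -5.7500 30.5000] = [3.2500 -5.7500; -5.7500 32.5000]
BᵀPA = [3.7500 1.7500; -17.2500 -10.7500]
K = S⁻¹·BᵀPA = [0.3127 -0.0680; -0.4755 -0.3428]
A−BK = [2.2119 -1.2748; 2.9251 -1.7606]
AᵀP(A−BK) = [1.8760 -0.4083; -0.4083 0.6839]
P' = Q + AᵀP(A−BK) = [5.1260 -3.4083; -3.4083 4.6839]
tr(P') = 9.8099


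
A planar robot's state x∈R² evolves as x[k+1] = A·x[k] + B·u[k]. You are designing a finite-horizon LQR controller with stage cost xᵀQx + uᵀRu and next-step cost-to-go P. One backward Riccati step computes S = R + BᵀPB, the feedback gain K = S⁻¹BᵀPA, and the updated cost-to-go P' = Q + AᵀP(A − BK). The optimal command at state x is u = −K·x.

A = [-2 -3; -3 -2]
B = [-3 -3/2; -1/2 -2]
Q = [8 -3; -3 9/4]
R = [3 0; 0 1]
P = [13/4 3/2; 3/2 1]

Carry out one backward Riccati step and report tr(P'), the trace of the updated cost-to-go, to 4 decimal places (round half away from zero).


13.3237

BᵀP = [-10.5000 -5.0000; -7.8750 -4.2500]
S = R + BᵀPB = [3 0; 0 1] + [34.0000 25.7500; 25.7500 20.3125] = [37.0000 25.7500; 25.7500 21.3125]
BᵀPA = [36.0000 41.5000; 28.5000 32.1250]
K = S⁻¹·BᵀPA = [0.2659 0.4562; 1.0159 0.9562]
A−BK = [0.3217 -0.1972; -0.8352 0.1404]
AᵀP(A−BK) = [1.4721 1.3267; 1.3267 1.6016]
P' = Q + AᵀP(A−BK) = [9.4721 -1.6733; -1.6733 3.8516]
tr(P') = 13.3237


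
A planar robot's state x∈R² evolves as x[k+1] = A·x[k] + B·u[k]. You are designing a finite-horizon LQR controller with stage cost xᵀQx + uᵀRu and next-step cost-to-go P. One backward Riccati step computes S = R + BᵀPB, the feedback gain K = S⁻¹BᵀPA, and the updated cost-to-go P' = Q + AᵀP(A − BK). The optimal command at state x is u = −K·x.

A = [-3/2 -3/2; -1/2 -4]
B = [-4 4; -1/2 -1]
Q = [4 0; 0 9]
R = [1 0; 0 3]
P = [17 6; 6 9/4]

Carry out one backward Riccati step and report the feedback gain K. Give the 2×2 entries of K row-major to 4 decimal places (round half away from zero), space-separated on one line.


BᵀP = [-71.0000 -25.1250; 62.0000 21.7500]
S = R + BᵀPB = [1 0; 0 3] + [296.5625 -258.8750; -258.8750 226.2500] = [297.5625 -258.8750; -258.8750 229.2500]
BᵀPA = [119.0625 207.0000; -103.8750 -180.0000]
K = S⁻¹·BᵀPA = [0.3370 0.7144; -0.0725 0.0216]
A−BK = [0.1382 1.2714; -0.4040 -3.6212]
AᵀP(A−BK) = [0.1513 0.4302; 0.4302 2.2481]
P' = Q + AᵀP(A−BK) = [4.1513 0.4302; 0.4302 11.2481]
tr(P') = 15.3994

0.3370 0.7144 -0.0725 0.0216


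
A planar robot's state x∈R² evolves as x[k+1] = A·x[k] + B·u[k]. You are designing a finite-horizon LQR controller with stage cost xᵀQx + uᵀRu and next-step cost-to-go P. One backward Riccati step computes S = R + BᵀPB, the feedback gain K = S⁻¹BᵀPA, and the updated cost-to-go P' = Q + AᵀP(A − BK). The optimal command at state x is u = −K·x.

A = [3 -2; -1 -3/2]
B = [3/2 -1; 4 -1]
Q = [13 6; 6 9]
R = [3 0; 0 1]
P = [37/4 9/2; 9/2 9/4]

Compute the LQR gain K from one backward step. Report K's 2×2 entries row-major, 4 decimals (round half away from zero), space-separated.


BᵀP = [31.8750 15.7500; -13.7500 -6.7500]
S = R + BᵀPB = [3 0; 0 1] + [110.8125 -47.6250; -47.6250 20.5000] = [113.8125 -47.6250; -47.6250 21.5000]
BᵀPA = [79.8750 -87.3750; -34.5000 37.6250]
K = S⁻¹·BᵀPA = [0.4152 -0.4847; -0.6849 0.6764]
A−BK = [1.6923 -0.5966; -3.3457 1.1151]
AᵀP(A−BK) = [1.7056 -1.3262; -1.3262 1.2649]
P' = Q + AᵀP(A−BK) = [14.7056 4.6738; 4.6738 10.2649]
tr(P') = 24.9706

0.4152 -0.4847 -0.6849 0.6764


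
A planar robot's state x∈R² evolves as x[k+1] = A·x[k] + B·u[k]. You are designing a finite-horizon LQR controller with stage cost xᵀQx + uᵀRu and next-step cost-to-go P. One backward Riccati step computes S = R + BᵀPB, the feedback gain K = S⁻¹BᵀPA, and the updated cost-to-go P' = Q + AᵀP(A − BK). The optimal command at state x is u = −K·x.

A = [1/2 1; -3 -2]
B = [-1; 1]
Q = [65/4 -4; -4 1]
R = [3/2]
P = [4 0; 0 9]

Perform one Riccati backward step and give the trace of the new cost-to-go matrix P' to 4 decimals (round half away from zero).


BᵀP = [-4.0000 9.0000]
S = R + BᵀPB = [3/2] + [13.0000] = [14.5000]
BᵀPA = [-29.0000 -22.0000]
K = S⁻¹·BᵀPA = [-2.0000 -1.5172]
A−BK = [-1.5000 -0.5172; -1.0000 -0.4828]
AᵀP(A−BK) = [24.0000 12.0000; 12.0000 6.6207]
P' = Q + AᵀP(A−BK) = [40.2500 8.0000; 8.0000 7.6207]
tr(P') = 47.8707

47.8707


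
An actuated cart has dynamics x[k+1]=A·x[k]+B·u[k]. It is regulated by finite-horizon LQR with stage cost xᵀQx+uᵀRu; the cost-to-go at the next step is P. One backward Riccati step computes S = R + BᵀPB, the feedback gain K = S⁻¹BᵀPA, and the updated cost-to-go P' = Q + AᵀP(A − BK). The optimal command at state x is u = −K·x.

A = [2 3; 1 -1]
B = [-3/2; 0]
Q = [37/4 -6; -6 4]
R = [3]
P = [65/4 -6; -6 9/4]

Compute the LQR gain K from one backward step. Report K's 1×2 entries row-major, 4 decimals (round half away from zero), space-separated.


-1.0047 -2.0758

BᵀP = [-24.3750 9.0000]
S = R + BᵀPB = [3] + [36.5625] = [39.5625]
BᵀPA = [-39.7500 -82.1250]
K = S⁻¹·BᵀPA = [-1.0047 -2.0758]
A−BK = [0.4929 -0.1137; 1.0000 -1.0000]
AᵀP(A−BK) = [3.3116 6.7358; 6.7358 14.0225]
P' = Q + AᵀP(A−BK) = [12.5616 0.7358; 0.7358 18.0225]
tr(P') = 30.5841


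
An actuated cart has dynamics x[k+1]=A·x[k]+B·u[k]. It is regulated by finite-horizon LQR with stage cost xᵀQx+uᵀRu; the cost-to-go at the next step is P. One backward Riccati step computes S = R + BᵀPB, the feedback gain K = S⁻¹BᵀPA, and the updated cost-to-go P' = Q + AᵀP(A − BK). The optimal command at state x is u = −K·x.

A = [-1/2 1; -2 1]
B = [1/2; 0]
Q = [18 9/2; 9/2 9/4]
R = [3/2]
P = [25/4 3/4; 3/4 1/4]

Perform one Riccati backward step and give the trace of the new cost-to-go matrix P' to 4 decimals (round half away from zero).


BᵀP = [3.1250 0.3750]
S = R + BᵀPB = [3/2] + [1.5625] = [3.0625]
BᵀPA = [-2.3125 3.5000]
K = S⁻¹·BᵀPA = [-0.7551 1.1429]
A−BK = [-0.1224 0.4286; -2.0000 1.0000]
AᵀP(A−BK) = [2.3163 -2.8571; -2.8571 4.0000]
P' = Q + AᵀP(A−BK) = [20.3163 1.6429; 1.6429 6.2500]
tr(P') = 26.5663

26.5663


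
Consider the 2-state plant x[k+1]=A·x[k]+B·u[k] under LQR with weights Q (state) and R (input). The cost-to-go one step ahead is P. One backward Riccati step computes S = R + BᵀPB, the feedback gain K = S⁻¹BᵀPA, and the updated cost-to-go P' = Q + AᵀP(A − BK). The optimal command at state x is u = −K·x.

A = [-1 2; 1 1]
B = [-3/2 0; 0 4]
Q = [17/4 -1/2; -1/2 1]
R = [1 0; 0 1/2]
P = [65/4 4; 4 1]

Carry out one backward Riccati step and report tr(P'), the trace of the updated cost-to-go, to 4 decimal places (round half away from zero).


BᵀP = [-24.3750 -6.0000; 16.0000 4.0000]
S = R + BᵀPB = [1 0; 0 1/2] + [36.5625 -24.0000; -24.0000 16.0000] = [37.5625 -24.0000; -24.0000 16.5000]
BᵀPA = [18.3750 -54.7500; -12.0000 36.0000]
K = S⁻¹·BᵀPA = [0.3469 -0.8994; -0.2227 0.8737]
A−BK = [-0.4797 0.6510; 1.8908 -2.4946]
AᵀP(A−BK) = [0.2034 -0.4904; -0.4904 1.3084]
P' = Q + AᵀP(A−BK) = [4.4534 -0.9904; -0.9904 2.3084]
tr(P') = 6.7618

6.7618


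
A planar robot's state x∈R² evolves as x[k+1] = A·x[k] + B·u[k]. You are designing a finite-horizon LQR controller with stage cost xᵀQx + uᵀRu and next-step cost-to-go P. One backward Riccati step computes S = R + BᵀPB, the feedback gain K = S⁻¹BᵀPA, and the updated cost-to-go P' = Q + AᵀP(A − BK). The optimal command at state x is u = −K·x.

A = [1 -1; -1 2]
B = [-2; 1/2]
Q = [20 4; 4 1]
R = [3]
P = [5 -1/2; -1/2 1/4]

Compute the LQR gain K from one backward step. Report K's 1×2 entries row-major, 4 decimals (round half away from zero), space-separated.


BᵀP = [-10.2500 1.1250]
S = R + BᵀPB = [3] + [21.0625] = [24.0625]
BᵀPA = [-11.3750 12.5000]
K = S⁻¹·BᵀPA = [-0.4727 0.5195]
A−BK = [0.0545 0.0390; -0.7636 1.7403]
AᵀP(A−BK) = [0.8727 -1.0909; -1.0909 1.5065]
P' = Q + AᵀP(A−BK) = [20.8727 2.9091; 2.9091 2.5065]
tr(P') = 23.3792

-0.4727 0.5195


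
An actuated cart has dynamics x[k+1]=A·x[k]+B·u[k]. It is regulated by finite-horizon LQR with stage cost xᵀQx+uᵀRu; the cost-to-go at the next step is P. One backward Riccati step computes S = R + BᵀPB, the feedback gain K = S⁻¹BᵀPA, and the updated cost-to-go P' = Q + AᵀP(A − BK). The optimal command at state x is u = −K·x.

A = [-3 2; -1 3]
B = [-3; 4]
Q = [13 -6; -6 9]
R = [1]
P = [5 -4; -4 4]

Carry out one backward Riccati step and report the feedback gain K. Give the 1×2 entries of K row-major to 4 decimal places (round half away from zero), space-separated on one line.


0.3155 0.1068

BᵀP = [-31.0000 28.0000]
S = R + BᵀPB = [1] + [205.0000] = [206.0000]
BᵀPA = [65.0000 22.0000]
K = S⁻¹·BᵀPA = [0.3155 0.1068]
A−BK = [-2.0534 2.3204; -2.2621 2.5728]
AᵀP(A−BK) = [4.4903 -4.9417; -4.9417 5.6505]
P' = Q + AᵀP(A−BK) = [17.4903 -10.9417; -10.9417 14.6505]
tr(P') = 32.1408


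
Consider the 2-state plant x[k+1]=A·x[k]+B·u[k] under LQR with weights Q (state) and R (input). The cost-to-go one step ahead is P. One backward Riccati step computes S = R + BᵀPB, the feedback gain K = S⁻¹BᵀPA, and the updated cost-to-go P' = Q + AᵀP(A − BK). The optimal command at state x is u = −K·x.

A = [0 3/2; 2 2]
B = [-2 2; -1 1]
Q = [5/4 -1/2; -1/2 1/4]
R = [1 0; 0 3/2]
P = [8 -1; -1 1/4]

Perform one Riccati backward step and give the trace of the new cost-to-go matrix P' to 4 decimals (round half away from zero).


BᵀP = [-15.0000 1.7500; 15.0000 -1.7500]
S = R + BᵀPB = [1 0; 0 3/2] + [28.2500 -28.2500; -28.2500 28.2500] = [29.2500 -28.2500; -28.2500 29.7500]
BᵀPA = [3.5000 -19.0000; -3.5000 19.0000]
K = S⁻¹·BᵀPA = [0.0728 -0.3951; -0.0485 0.2634]
A−BK = [0.2426 0.1828; 2.1213 1.3414]
AᵀP(A−BK) = [0.5754 0.3050; 0.3050 0.4870]
P' = Q + AᵀP(A−BK) = [1.8254 -0.1950; -0.1950 0.7370]
tr(P') = 2.5624

2.5624


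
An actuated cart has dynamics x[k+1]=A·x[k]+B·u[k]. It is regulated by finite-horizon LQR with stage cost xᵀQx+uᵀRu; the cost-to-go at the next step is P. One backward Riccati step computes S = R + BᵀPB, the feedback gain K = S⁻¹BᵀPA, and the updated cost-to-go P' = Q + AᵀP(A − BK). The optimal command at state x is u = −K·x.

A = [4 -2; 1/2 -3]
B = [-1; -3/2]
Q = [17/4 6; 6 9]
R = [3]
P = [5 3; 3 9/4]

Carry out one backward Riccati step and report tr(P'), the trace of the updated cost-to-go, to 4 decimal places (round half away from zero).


39.2897

BᵀP = [-9.5000 -6.3750]
S = R + BᵀPB = [3] + [19.0625] = [22.0625]
BᵀPA = [-41.1875 38.1250]
K = S⁻¹·BᵀPA = [-1.8669 1.7280]
A−BK = [2.1331 -0.2720; -2.3003 -0.4079]
AᵀP(A−BK) = [15.6714 -11.2011; -11.2011 10.3683]
P' = Q + AᵀP(A−BK) = [19.9214 -5.2011; -5.2011 19.3683]
tr(P') = 39.2897


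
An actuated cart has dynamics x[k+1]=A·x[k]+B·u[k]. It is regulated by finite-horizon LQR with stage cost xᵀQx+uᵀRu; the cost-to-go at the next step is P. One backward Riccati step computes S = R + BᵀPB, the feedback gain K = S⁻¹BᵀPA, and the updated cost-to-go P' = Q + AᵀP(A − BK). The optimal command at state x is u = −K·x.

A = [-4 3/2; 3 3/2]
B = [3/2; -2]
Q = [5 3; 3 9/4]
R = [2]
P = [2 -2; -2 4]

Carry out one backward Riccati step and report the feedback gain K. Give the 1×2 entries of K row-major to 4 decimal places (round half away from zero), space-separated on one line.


-1.7681 -0.1739

BᵀP = [7.0000 -11.0000]
S = R + BᵀPB = [2] + [32.5000] = [34.5000]
BᵀPA = [-61.0000 -6.0000]
K = S⁻¹·BᵀPA = [-1.7681 -0.1739]
A−BK = [-1.3478 1.7609; -0.5362 1.1522]
AᵀP(A−BK) = [8.1449 -1.6087; -1.6087 3.4565]
P' = Q + AᵀP(A−BK) = [13.1449 1.3913; 1.3913 5.7065]
tr(P') = 18.8514


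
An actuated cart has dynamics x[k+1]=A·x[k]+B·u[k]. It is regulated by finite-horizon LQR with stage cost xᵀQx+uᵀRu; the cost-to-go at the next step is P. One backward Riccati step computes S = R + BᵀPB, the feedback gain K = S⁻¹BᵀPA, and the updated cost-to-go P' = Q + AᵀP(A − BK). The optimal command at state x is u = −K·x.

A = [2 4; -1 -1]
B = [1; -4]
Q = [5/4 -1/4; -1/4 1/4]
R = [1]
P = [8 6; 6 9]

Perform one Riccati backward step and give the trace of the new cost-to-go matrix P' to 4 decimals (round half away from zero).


BᵀP = [-16.0000 -30.0000]
S = R + BᵀPB = [1] + [104.0000] = [105.0000]
BᵀPA = [-2.0000 -34.0000]
K = S⁻¹·BᵀPA = [-0.0190 -0.3238]
A−BK = [2.0190 4.3238; -1.0762 -2.2952]
AᵀP(A−BK) = [16.9619 36.3524; 36.3524 77.9905]
P' = Q + AᵀP(A−BK) = [18.2119 36.1024; 36.1024 78.2405]
tr(P') = 96.4524

96.4524


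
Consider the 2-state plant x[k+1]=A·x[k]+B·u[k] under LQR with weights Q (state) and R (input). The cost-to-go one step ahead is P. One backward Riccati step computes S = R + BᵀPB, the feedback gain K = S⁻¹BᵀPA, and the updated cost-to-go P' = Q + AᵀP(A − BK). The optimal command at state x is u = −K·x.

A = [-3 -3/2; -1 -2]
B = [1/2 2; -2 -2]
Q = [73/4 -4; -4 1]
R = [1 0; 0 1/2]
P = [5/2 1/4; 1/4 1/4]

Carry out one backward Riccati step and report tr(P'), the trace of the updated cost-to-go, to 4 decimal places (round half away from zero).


25.6059

BᵀP = [0.7500 -0.3750; 4.5000 0.0000]
S = R + BᵀPB = [1 0; 0 1/2] + [1.1250 2.2500; 2.2500 9.0000] = [2.1250 2.2500; 2.2500 9.5000]
BᵀPA = [-1.8750 -0.3750; -13.5000 -6.7500]
K = S⁻¹·BᵀPA = [0.8306 0.7686; -1.6178 -0.8926]
A−BK = [-0.1798 -0.0992; -2.5744 -2.2479]
AᵀP(A−BK) = [3.9675 3.0165; 3.0165 2.3884]
P' = Q + AᵀP(A−BK) = [22.2175 -0.9835; -0.9835 3.3884]
tr(P') = 25.6059


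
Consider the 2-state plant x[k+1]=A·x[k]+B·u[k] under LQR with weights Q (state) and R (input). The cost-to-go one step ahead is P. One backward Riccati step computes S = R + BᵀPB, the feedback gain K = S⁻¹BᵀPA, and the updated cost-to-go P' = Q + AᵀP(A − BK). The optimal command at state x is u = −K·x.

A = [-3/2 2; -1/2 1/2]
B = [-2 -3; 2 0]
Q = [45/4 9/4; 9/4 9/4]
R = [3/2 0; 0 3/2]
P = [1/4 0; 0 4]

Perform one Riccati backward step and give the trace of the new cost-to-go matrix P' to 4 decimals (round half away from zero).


14.6362

BᵀP = [-0.5000 8.0000; -0.7500 0.0000]
S = R + BᵀPB = [3/2 0; 0 3/2] + [17.0000 1.5000; 1.5000 2.2500] = [18.5000 1.5000; 1.5000 3.7500]
BᵀPA = [-3.2500 3.0000; 1.1250 -1.5000]
K = S⁻¹·BᵀPA = [-0.2067 0.2011; 0.3827 -0.4804]
A−BK = [-0.7654 0.9609; -0.0866 0.0978]
AᵀP(A−BK) = [0.4602 -0.5559; -0.5559 0.6760]
P' = Q + AᵀP(A−BK) = [11.7102 1.6941; 1.6941 2.9260]
tr(P') = 14.6362


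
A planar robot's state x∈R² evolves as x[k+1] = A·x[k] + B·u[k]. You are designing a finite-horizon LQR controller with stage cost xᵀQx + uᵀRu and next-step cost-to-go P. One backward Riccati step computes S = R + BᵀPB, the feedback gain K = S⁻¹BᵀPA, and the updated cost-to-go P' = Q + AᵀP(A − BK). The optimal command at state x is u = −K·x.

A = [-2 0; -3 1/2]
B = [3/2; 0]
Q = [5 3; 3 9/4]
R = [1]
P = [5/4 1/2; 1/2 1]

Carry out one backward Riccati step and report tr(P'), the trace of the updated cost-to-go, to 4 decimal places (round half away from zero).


BᵀP = [1.8750 0.7500]
S = R + BᵀPB = [1] + [2.8125] = [3.8125]
BᵀPA = [-6.0000 0.3750]
K = S⁻¹·BᵀPA = [-1.5738 0.0984]
A−BK = [0.3607 -0.1475; -3.0000 0.5000]
AᵀP(A−BK) = [10.5574 -1.4098; -1.4098 0.2131]
P' = Q + AᵀP(A−BK) = [15.5574 1.5902; 1.5902 2.4631]
tr(P') = 18.0205

18.0205


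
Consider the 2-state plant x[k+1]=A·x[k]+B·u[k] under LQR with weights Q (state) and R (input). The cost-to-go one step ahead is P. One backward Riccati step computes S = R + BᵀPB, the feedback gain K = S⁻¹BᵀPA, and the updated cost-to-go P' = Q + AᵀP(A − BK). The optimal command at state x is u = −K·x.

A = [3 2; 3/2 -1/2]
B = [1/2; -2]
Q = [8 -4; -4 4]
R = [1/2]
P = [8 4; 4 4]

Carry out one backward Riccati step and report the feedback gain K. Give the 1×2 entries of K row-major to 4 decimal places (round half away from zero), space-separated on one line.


-2.0000 -0.4762

BᵀP = [-4.0000 -6.0000]
S = R + BᵀPB = [1/2] + [10.0000] = [10.5000]
BᵀPA = [-21.0000 -5.0000]
K = S⁻¹·BᵀPA = [-2.0000 -0.4762]
A−BK = [4.0000 2.2381; -2.5000 -1.4524]
AᵀP(A−BK) = [75.0000 41.0000; 41.0000 22.6190]
P' = Q + AᵀP(A−BK) = [83.0000 37.0000; 37.0000 26.6190]
tr(P') = 109.6190


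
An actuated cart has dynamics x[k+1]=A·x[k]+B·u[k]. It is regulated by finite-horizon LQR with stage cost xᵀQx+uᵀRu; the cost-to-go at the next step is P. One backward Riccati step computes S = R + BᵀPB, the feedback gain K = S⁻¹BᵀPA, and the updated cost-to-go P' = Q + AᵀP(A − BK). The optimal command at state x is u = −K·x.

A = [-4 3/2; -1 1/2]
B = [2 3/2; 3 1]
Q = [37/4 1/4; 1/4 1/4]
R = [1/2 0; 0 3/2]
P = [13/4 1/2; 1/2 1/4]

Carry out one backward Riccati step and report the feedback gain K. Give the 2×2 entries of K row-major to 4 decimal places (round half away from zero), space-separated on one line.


BᵀP = [8.0000 1.7500; 5.3750 1.0000]
S = R + BᵀPB = [1/2 0; 0 3/2] + [21.2500 13.7500; 13.7500 9.0625] = [21.7500 13.7500; 13.7500 10.5625]
BᵀPA = [-33.7500 12.8750; -22.5000 8.5625]
K = S⁻¹·BᵀPA = [-1.1583 0.4489; -0.6224 0.2263]
A−BK = [-0.7499 0.2628; 3.0972 -1.0730]
AᵀP(A−BK) = [3.1550 -1.1332; -1.1332 0.4078]
P' = Q + AᵀP(A−BK) = [12.4050 -0.8832; -0.8832 0.6578]
tr(P') = 13.0629

-1.1583 0.4489 -0.6224 0.2263


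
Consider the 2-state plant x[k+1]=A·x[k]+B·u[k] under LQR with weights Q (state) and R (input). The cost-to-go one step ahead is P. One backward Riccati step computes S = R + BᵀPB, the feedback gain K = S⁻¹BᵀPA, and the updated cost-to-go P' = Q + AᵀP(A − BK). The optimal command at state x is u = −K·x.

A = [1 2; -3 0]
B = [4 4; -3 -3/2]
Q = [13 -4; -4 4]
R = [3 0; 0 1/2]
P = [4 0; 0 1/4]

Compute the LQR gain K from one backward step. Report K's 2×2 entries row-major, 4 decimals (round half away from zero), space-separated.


BᵀP = [16.0000 -0.7500; 16.0000 -0.3750]
S = R + BᵀPB = [3 0; 0 1/2] + [66.2500 65.1250; 65.1250 64.5625] = [69.2500 65.1250; 65.1250 65.0625]
BᵀPA = [18.2500 32.0000; 17.1250 32.0000]
K = S⁻¹·BᵀPA = [0.2729 -0.0076; -0.0099 0.4994]
A−BK = [-0.0518 0.0326; -2.1963 0.7264]
AᵀP(A−BK) = [1.4401 -0.4143; -0.4143 0.2611]
P' = Q + AᵀP(A−BK) = [14.4401 -4.4143; -4.4143 4.2611]
tr(P') = 18.7011

0.2729 -0.0076 -0.0099 0.4994


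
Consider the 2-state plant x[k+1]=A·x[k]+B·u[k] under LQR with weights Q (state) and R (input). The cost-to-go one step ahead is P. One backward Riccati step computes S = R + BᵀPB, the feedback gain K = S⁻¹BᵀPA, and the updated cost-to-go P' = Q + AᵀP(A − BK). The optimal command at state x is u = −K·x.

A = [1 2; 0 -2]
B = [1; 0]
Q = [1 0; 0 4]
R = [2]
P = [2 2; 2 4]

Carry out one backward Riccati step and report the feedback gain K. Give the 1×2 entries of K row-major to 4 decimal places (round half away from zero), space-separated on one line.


BᵀP = [2.0000 2.0000]
S = R + BᵀPB = [2] + [2.0000] = [4.0000]
BᵀPA = [2.0000 0.0000]
K = S⁻¹·BᵀPA = [0.5000 0.0000]
A−BK = [0.5000 2.0000; 0.0000 -2.0000]
AᵀP(A−BK) = [1.0000 0.0000; 0.0000 8.0000]
P' = Q + AᵀP(A−BK) = [2.0000 0.0000; 0.0000 12.0000]
tr(P') = 14.0000

0.5000 0.0000


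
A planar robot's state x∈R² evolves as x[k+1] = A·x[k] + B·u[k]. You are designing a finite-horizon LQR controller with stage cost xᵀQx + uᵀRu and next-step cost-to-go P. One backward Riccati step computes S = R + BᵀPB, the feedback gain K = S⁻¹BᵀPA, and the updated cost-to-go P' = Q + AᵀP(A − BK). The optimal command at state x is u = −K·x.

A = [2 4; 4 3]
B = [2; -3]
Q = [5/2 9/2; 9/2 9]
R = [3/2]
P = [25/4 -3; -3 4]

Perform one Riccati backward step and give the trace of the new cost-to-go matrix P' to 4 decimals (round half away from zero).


BᵀP = [21.5000 -18.0000]
S = R + BᵀPB = [3/2] + [97.0000] = [98.5000]
BᵀPA = [-29.0000 32.0000]
K = S⁻¹·BᵀPA = [-0.2944 0.3249]
A−BK = [2.5888 3.3503; 3.1168 3.9746]
AᵀP(A−BK) = [32.4619 41.4213; 41.4213 53.6041]
P' = Q + AᵀP(A−BK) = [34.9619 45.9213; 45.9213 62.6041]
tr(P') = 97.5660

97.5660


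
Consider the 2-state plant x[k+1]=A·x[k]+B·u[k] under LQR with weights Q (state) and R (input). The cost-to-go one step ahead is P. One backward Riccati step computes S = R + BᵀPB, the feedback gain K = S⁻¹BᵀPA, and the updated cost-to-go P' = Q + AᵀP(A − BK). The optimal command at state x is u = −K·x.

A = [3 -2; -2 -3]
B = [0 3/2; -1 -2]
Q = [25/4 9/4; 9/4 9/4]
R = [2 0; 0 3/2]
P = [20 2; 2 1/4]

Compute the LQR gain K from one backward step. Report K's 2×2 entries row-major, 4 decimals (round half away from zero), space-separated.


-0.1732 0.2699 2.0441 -1.6570

BᵀP = [-2.0000 -0.2500; 26.0000 2.5000]
S = R + BᵀPB = [2 0; 0 3/2] + [0.2500 -2.5000; -2.5000 34.0000] = [2.2500 -2.5000; -2.5000 35.5000]
BᵀPA = [-5.5000 4.7500; 73.0000 -59.5000]
K = S⁻¹·BᵀPA = [-0.1732 0.2699; 2.0441 -1.6570]
A−BK = [-0.0662 0.4856; 1.9151 -6.0441]
AᵀP(A−BK) = [6.8251 -6.0509; -6.0509 6.3735]
P' = Q + AᵀP(A−BK) = [13.0751 -3.8009; -3.8009 8.6235]
tr(P') = 21.6986


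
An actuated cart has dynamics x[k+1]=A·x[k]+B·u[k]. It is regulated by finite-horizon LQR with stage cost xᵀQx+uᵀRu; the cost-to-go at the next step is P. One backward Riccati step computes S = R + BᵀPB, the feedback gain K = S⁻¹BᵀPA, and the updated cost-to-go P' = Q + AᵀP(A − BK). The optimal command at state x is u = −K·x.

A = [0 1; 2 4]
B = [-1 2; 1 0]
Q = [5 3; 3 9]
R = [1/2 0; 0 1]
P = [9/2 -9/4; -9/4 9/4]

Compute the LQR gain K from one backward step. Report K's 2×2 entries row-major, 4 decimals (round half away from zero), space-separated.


BᵀP = [-6.7500 4.5000; 9.0000 -4.5000]
S = R + BᵀPB = [1/2 0; 0 1] + [11.2500 -13.5000; -13.5000 18.0000] = [11.7500 -13.5000; -13.5000 19.0000]
BᵀPA = [9.0000 11.2500; -9.0000 -9.0000]
K = S⁻¹·BᵀPA = [1.2073 2.2500; 0.3841 1.1250]
A−BK = [0.4390 1.0000; 0.7927 1.7500]
AᵀP(A−BK) = [1.5915 3.3750; 3.3750 7.3125]
P' = Q + AᵀP(A−BK) = [6.5915 6.3750; 6.3750 16.3125]
tr(P') = 22.9040

1.2073 2.2500 0.3841 1.1250


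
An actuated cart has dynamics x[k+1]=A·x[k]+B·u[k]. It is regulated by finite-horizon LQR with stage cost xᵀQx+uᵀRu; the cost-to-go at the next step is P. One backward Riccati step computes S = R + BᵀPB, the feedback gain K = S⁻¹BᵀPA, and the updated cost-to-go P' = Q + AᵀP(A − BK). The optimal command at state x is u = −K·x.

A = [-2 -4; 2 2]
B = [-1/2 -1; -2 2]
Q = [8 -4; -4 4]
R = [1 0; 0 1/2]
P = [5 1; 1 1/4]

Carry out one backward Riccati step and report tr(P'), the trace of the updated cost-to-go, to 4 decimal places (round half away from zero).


21.0545

BᵀP = [-4.5000 -1.0000; -3.0000 -0.5000]
S = R + BᵀPB = [1 0; 0 1/2] + [4.2500 2.5000; 2.5000 2.0000] = [5.2500 2.5000; 2.5000 2.5000]
BᵀPA = [7.0000 16.0000; 5.0000 11.0000]
K = S⁻¹·BᵀPA = [0.7273 1.8182; 1.2727 2.5818]
A−BK = [-0.3636 -0.5091; 0.9091 0.4727]
AᵀP(A−BK) = [1.5455 3.3636; 3.3636 7.5091]
P' = Q + AᵀP(A−BK) = [9.5455 -0.6364; -0.6364 11.5091]
tr(P') = 21.0545


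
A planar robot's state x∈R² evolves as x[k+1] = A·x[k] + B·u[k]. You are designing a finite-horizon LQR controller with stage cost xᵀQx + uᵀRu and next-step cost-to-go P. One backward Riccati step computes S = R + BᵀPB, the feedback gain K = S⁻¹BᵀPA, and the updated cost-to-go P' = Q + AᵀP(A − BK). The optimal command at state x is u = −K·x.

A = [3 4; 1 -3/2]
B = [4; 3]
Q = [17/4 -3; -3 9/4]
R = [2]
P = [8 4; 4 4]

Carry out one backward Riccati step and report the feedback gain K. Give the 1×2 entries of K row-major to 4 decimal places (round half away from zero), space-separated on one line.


BᵀP = [44.0000 28.0000]
S = R + BᵀPB = [2] + [260.0000] = [262.0000]
BᵀPA = [160.0000 134.0000]
K = S⁻¹·BᵀPA = [0.6107 0.5115]
A−BK = [0.5573 1.9542; -0.8321 -3.0344]
AᵀP(A−BK) = [2.2901 6.1679; 6.1679 20.4656]
P' = Q + AᵀP(A−BK) = [6.5401 3.1679; 3.1679 22.7156]
tr(P') = 29.2557

0.6107 0.5115


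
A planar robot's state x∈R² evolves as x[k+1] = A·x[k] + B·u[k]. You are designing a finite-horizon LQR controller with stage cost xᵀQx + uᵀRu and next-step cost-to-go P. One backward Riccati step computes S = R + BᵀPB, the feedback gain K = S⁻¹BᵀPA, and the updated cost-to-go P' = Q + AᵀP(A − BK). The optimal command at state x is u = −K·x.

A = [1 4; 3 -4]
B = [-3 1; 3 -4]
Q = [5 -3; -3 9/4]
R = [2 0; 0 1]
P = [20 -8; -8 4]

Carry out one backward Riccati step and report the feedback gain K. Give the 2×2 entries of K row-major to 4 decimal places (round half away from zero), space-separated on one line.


-0.5036 -1.1300 -0.9048 0.3112

BᵀP = [-84.0000 36.0000; 52.0000 -24.0000]
S = R + BᵀPB = [2 0; 0 1] + [360.0000 -228.0000; -228.0000 148.0000] = [362.0000 -228.0000; -228.0000 149.0000]
BᵀPA = [24.0000 -480.0000; -20.0000 304.0000]
K = S⁻¹·BᵀPA = [-0.5036 -1.1300; -0.9048 0.3112]
A−BK = [0.3941 0.2989; 0.8915 0.6346]
AᵀP(A−BK) = [1.9898 1.3429; 1.3429 3.0133]
P' = Q + AᵀP(A−BK) = [6.9898 -1.6571; -1.6571 5.2633]
tr(P') = 12.2531


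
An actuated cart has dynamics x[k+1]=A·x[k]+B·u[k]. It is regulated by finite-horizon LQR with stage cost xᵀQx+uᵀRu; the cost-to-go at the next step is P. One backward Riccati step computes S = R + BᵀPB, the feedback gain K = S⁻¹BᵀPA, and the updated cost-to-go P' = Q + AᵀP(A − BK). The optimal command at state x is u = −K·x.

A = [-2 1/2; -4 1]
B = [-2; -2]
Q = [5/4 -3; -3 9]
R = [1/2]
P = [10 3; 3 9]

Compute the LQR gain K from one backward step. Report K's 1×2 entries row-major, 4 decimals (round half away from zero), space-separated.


1.4726 -0.3682

BᵀP = [-26.0000 -24.0000]
S = R + BᵀPB = [1/2] + [100.0000] = [100.5000]
BᵀPA = [148.0000 -37.0000]
K = S⁻¹·BᵀPA = [1.4726 -0.3682]
A−BK = [0.9453 -0.2363; -1.0547 0.2637]
AᵀP(A−BK) = [14.0498 -3.5124; -3.5124 0.8781]
P' = Q + AᵀP(A−BK) = [15.2998 -6.5124; -6.5124 9.8781]
tr(P') = 25.1779


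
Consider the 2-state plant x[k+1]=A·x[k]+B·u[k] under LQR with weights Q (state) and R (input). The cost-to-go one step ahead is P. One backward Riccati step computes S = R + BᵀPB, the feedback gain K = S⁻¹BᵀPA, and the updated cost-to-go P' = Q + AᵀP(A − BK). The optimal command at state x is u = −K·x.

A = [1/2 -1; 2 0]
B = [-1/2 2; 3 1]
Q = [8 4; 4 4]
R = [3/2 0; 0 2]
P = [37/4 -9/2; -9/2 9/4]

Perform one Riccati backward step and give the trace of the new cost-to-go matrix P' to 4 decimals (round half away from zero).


12.4820

BᵀP = [-18.1250 9.0000; 14.0000 -6.7500]
S = R + BᵀPB = [3/2 0; 0 2] + [36.0625 -27.2500; -27.2500 21.2500] = [37.5625 -27.2500; -27.2500 23.2500]
BᵀPA = [8.9375 18.1250; -6.5000 -14.0000]
K = S⁻¹·BᵀPA = [0.2346 0.3052; -0.0047 -0.2445]
A−BK = [0.6266 -0.3585; 1.3010 -0.6710]
AᵀP(A−BK) = [0.1859 0.0584; 0.0584 0.2961]
P' = Q + AᵀP(A−BK) = [8.1859 4.0584; 4.0584 4.2961]
tr(P') = 12.4820


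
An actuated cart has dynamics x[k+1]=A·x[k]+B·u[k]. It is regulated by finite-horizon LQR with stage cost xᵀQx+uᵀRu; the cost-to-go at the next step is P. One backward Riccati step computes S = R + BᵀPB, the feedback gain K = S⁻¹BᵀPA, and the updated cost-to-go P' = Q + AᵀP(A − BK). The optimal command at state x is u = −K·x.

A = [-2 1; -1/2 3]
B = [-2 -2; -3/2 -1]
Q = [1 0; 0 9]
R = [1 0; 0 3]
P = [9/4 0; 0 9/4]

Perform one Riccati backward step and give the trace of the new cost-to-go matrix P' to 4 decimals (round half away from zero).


19.6928

BᵀP = [-4.5000 -3.3750; -4.5000 -2.2500]
S = R + BᵀPB = [1 0; 0 3] + [14.0625 12.3750; 12.3750 11.2500] = [15.0625 12.3750; 12.3750 14.2500]
BᵀPA = [10.6875 -14.6250; 10.1250 -11.2500]
K = S⁻¹·BᵀPA = [0.4390 -1.1250; 0.3293 0.1875]
A−BK = [-0.4634 -0.8750; 0.4878 1.5000]
AᵀP(A−BK) = [1.5366 2.2500; 2.2500 8.1563]
P' = Q + AᵀP(A−BK) = [2.5366 2.2500; 2.2500 17.1563]
tr(P') = 19.6928


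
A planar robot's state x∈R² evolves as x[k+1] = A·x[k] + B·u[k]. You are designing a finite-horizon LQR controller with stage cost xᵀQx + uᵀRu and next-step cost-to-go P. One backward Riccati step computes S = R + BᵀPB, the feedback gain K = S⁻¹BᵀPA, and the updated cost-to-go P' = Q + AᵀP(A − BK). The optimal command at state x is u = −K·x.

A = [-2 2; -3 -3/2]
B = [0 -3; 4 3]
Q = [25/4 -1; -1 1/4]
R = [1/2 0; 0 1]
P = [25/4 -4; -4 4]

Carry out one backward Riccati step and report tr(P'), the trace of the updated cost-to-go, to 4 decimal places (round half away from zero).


8.0320

BᵀP = [-16.0000 16.0000; -30.7500 24.0000]
S = R + BᵀPB = [1/2 0; 0 1] + [64.0000 96.0000; 96.0000 164.2500] = [64.5000 96.0000; 96.0000 165.2500]
BᵀPA = [-16.0000 -56.0000; -10.5000 -97.5000]
K = S⁻¹·BᵀPA = [-1.1340 0.0735; 0.5953 -0.6327]
A−BK = [-0.2142 0.1019; -0.2496 0.1042]
AᵀP(A−BK) = [1.1056 -0.4677; -0.4677 0.4264]
P' = Q + AᵀP(A−BK) = [7.3556 -1.4677; -1.4677 0.6764]
tr(P') = 8.0320


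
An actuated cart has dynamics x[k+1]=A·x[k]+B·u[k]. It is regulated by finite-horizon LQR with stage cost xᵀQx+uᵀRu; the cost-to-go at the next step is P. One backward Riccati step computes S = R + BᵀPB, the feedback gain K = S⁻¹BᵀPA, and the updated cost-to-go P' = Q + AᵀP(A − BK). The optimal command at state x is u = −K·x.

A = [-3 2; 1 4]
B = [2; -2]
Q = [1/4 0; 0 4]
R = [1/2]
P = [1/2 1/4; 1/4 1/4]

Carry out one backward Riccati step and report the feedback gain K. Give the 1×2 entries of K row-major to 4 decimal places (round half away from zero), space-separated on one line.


-1.0000 0.6667

BᵀP = [0.5000 0.0000]
S = R + BᵀPB = [1/2] + [1.0000] = [1.5000]
BᵀPA = [-1.5000 1.0000]
K = S⁻¹·BᵀPA = [-1.0000 0.6667]
A−BK = [-1.0000 0.6667; -1.0000 5.3333]
AᵀP(A−BK) = [1.7500 -3.5000; -3.5000 9.3333]
P' = Q + AᵀP(A−BK) = [2.0000 -3.5000; -3.5000 13.3333]
tr(P') = 15.3333


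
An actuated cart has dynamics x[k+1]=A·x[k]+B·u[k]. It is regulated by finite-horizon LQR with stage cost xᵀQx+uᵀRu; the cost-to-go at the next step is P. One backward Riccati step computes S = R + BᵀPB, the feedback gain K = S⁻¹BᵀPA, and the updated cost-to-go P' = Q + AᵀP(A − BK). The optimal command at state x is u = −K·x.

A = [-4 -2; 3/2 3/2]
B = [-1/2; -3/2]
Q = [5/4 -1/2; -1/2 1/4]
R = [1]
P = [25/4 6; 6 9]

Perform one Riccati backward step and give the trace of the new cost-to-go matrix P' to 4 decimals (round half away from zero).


BᵀP = [-12.1250 -16.5000]
S = R + BᵀPB = [1] + [30.8125] = [31.8125]
BᵀPA = [23.7500 -0.5000]
K = S⁻¹·BᵀPA = [0.7466 -0.0157]
A−BK = [-3.6267 -2.0079; 2.6198 1.4764]
AᵀP(A−BK) = [30.5192 16.6233; 16.6233 9.2421]
P' = Q + AᵀP(A−BK) = [31.7692 16.1233; 16.1233 9.4921]
tr(P') = 41.2613

41.2613
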